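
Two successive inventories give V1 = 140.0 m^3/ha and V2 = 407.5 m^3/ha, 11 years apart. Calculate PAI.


Formula: PAI = (V_T2 - V_T1) / (T2 - T1)
Volume increment = 407.5 - 140.0 = 267.5 m^3/ha
PAI = 267.5 / 11 = 24.32 m^3/ha/year

24.32


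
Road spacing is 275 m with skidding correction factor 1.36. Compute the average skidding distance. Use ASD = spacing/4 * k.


Formula: ASD = (spacing / 4) * correction
Uncorrected distance = spacing / 4 = 275 / 4 = 68.75 m
ASD = 68.75 * 1.36 = 94 m

94


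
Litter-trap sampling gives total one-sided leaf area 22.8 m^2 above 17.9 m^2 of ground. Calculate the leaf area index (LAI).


Formula: LAI = total leaf area / ground area  (dimensionless)
LAI = 22.8 m^2 / 17.9 m^2
LAI = 1.27

1.27


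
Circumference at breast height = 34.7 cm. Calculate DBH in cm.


Formula: DBH = C / pi
DBH = 34.7 / pi
pi = 3.14159...
DBH = 11.0 cm

11.0


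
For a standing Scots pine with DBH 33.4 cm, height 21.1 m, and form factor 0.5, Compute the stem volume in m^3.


Formula: V = pi * (DBH/200)^2 * H * ff
Radius = DBH/200 = 33.4/200 = 0.167 m
Radius^2 = 0.167^2 = 0.027889 m^2
V = pi * 0.027889 * 21.1 * 0.5
V = 0.924 m^3

0.924


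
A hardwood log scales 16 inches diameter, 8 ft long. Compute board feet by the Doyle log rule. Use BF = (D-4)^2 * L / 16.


Doyle: BF = (D - 4)^2 * L / 16
Adjusted diameter = 16 - 4 = 12 in
(D-4)^2 = 12^2 = 144
BF = 144 * 8 / 16 = 72 BF

72


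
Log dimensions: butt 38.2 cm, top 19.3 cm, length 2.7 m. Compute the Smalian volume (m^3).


Smalian: V = (A1 + A2)/2 * L,  A = pi*(D/200)^2
A1 = pi*(38.2/200)^2 = 0.114608 m^2
A2 = pi*(19.3/200)^2 = 0.029255 m^2
V = (0.114608+0.029255)/2*2.7 = 0.1942 m^3

0.1942


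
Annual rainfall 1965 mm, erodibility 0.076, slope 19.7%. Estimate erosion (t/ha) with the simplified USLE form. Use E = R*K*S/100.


Formula: E = R * K * S / 100  (simplified USLE)
R * K = 1965 * 0.076 = 149.34
E = 149.34 * 19.7 / 100 = 29.42 t/ha

29.42


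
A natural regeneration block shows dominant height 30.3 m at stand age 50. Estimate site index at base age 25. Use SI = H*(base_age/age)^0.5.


Formula: SI = H_dom * (base_age / age)^0.5
Age ratio = 25 / 50 = 0.5
sqrt(age_ratio) = 0.70711
SI = 30.3 * 0.70711 = 21.4 m

21.4


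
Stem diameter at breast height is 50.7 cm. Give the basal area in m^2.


Formula: BA = pi * (DBH/2)^2 / 10000  (cm^2 to m^2)
Radius = DBH/2 = 50.7/2 = 25.35 cm
BA = pi * 25.35^2 / 10000
   = 2018.8581 cm^2 / 10000
   = 0.2019 m^2

0.2019


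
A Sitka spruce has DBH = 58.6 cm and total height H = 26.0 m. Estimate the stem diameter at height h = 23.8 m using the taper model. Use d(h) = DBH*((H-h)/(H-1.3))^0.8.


Taper: d(h) = DBH * ((H - h) / (H - 1.3))^0.8
Numerator = H - h = 26.0 - 23.8 = 2.2 m
Denominator = H - 1.3 = 26.0 - 1.3 = 24.7 m
Ratio = 2.2 / 24.7 = 0.08907
d = 58.6 * 0.08907^0.8 = 8.5 cm

8.5


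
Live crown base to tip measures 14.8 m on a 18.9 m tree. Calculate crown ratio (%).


Formula: Crown Ratio = (Crown Length / Total Height) * 100
CR = (14.8 m / 18.9 m) * 100
CR = 0.7831 * 100 = 78.3%

78.3


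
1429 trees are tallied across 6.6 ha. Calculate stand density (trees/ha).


Formula: Stand Density = N_trees / Area_ha
Density = 1429 trees / 6.6 ha
Density = 217 trees/ha

217


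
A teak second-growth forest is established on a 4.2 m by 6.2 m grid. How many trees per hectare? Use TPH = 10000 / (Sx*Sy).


Formula: TPH = 10000 m^2/ha / (spacing_x * spacing_y)
Area per tree = 4.2 m * 6.2 m = 26.04 m^2
TPH = 10000 / 26.04 = 384 trees/ha

384


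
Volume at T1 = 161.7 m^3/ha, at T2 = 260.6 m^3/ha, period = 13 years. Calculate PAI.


Formula: PAI = (V_T2 - V_T1) / (T2 - T1)
Volume increment = 260.6 - 161.7 = 98.9 m^3/ha
PAI = 98.9 / 13 = 7.61 m^3/ha/year

7.61


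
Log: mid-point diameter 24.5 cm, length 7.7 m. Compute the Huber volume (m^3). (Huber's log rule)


Huber: V = Am * L,  Am = pi*(Dm/200)^2
Am = pi*(24.5/200)^2 = 0.047144 m^2
V = 0.047144*7.7 = 0.363 m^3

0.363


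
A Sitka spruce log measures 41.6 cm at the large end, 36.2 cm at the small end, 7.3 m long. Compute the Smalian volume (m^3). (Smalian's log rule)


Smalian: V = (A1 + A2)/2 * L,  A = pi*(D/200)^2
A1 = pi*(41.6/200)^2 = 0.135918 m^2
A2 = pi*(36.2/200)^2 = 0.102922 m^2
V = (0.135918+0.102922)/2*7.3 = 0.8718 m^3

0.8718


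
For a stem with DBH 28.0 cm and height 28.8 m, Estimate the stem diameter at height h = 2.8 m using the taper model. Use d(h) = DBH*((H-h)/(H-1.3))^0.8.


Taper: d(h) = DBH * ((H - h) / (H - 1.3))^0.8
Numerator = H - h = 28.8 - 2.8 = 26.0 m
Denominator = H - 1.3 = 28.8 - 1.3 = 27.5 m
Ratio = 26.0 / 27.5 = 0.94545
d = 28.0 * 0.94545^0.8 = 26.8 cm

26.8


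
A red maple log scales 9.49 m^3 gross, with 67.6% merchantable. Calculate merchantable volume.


Formula: MV = V_total * (merchantable_pct / 100)
Merchantable fraction = 67.6% / 100 = 0.676
MV = 9.49 m^3 * 0.676 = 6.415 m^3

6.415


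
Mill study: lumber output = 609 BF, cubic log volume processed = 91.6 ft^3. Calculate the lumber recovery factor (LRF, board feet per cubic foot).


Formula: LRF = Lumber Output (BF) / Log Input (ft^3)
LRF = 609 BF / 91.6 ft^3
LRF = 6.65 BF/ft^3

6.65


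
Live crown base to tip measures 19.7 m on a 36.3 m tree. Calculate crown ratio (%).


Formula: Crown Ratio = (Crown Length / Total Height) * 100
CR = (19.7 m / 36.3 m) * 100
CR = 0.5427 * 100 = 54.3%

54.3


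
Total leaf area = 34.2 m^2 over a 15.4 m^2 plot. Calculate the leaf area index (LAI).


Formula: LAI = total leaf area / ground area  (dimensionless)
LAI = 34.2 m^2 / 15.4 m^2
LAI = 2.22

2.22


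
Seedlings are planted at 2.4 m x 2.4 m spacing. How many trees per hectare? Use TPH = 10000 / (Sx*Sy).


Formula: TPH = 10000 m^2/ha / (spacing_x * spacing_y)
Area per tree = 2.4 m * 2.4 m = 5.76 m^2
TPH = 10000 / 5.76 = 1736 trees/ha

1736


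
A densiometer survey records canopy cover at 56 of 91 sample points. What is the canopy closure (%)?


Formula: Canopy closure = covered points / total points * 100
Closure = 56 / 91 * 100
Closure = 0.6154 * 100 = 61.5%

61.5


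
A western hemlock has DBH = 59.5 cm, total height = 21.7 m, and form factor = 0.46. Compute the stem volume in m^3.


Formula: V = pi * (DBH/200)^2 * H * ff
Radius = DBH/200 = 59.5/200 = 0.2975 m
Radius^2 = 0.2975^2 = 0.08850625 m^2
V = pi * 0.08850625 * 21.7 * 0.46
V = 2.776 m^3

2.776


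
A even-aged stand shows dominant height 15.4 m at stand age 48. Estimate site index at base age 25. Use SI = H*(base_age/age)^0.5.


Formula: SI = H_dom * (base_age / age)^0.5
Age ratio = 25 / 48 = 0.52083
sqrt(age_ratio) = 0.72169
SI = 15.4 * 0.72169 = 11.1 m

11.1


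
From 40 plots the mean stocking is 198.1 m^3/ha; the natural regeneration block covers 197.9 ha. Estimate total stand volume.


Formula: Total Volume = Mean Volume per ha * Total Area
Total Volume = 198.1 m^3/ha * 197.9 ha
Total Volume = 39204 m^3

39204


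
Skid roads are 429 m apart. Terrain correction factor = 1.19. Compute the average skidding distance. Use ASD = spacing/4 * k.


Formula: ASD = (spacing / 4) * correction
Uncorrected distance = spacing / 4 = 429 / 4 = 107.25 m
ASD = 107.25 * 1.19 = 128 m

128


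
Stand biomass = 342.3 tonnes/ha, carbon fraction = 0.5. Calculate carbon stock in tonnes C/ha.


Formula: Carbon Stock = Biomass * Carbon Fraction
C = 342.3 t/ha * 0.5
C = 171.2 t C/ha

171.2


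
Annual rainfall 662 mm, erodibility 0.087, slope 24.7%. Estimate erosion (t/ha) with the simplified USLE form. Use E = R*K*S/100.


Formula: E = R * K * S / 100  (simplified USLE)
R * K = 662 * 0.087 = 57.594
E = 57.594 * 24.7 / 100 = 14.23 t/ha

14.23


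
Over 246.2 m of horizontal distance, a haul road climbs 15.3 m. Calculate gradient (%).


Formula: Gradient = rise / run * 100
Gradient = 15.3 / 246.2 * 100 = 6.2%

6.2


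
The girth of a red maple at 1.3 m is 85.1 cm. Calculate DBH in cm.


Formula: DBH = C / pi
DBH = 85.1 / pi
pi = 3.14159...
DBH = 27.1 cm

27.1


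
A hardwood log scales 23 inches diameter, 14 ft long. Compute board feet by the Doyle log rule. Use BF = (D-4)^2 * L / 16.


Doyle: BF = (D - 4)^2 * L / 16
Adjusted diameter = 23 - 4 = 19 in
(D-4)^2 = 19^2 = 361
BF = 361 * 14 / 16 = 316 BF

316


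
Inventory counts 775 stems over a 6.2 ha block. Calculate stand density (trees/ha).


Formula: Stand Density = N_trees / Area_ha
Density = 775 trees / 6.2 ha
Density = 125 trees/ha

125


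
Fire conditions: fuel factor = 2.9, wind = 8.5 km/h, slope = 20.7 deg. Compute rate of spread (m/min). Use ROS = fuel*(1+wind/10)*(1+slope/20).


Formula: ROS = fuel * (1 + wind/10) * (1 + slope/20)
Wind factor = 1 + 8.5/10 = 1.85
Slope factor = 1 + 20.7/20 = 2.035
ROS = 2.9 * 1.85 * 2.035 = 10.92 m/min

10.92


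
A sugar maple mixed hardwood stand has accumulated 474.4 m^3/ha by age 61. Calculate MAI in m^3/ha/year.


Formula: MAI = Total Volume / Stand Age
MAI = 474.4 m^3/ha / 61 years
MAI = 7.78 m^3/ha/year

7.78


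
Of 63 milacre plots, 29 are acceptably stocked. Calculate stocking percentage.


Formula: Stocking % = stocked plots / total plots * 100
Stocking = 29 / 63 * 100
Stocking = 0.4603 * 100 = 46.0%

46.0


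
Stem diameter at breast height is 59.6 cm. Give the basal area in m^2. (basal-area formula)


Formula: BA = pi * (DBH/2)^2 / 10000  (cm^2 to m^2)
Radius = DBH/2 = 59.6/2 = 29.8 cm
BA = pi * 29.8^2 / 10000
   = 2789.8599 cm^2 / 10000
   = 0.279 m^2

0.279


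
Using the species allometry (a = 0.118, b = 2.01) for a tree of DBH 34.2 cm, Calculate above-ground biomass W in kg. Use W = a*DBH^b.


Formula: W = a * DBH^b  (allometric power law)
DBH^b = 34.2^2.01 = 1211.6926
W = 0.118 * 1211.6926 = 143.0 kg

143.0


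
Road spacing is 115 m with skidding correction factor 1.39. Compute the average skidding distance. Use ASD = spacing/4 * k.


Formula: ASD = (spacing / 4) * correction
Uncorrected distance = spacing / 4 = 115 / 4 = 28.75 m
ASD = 28.75 * 1.39 = 40 m

40


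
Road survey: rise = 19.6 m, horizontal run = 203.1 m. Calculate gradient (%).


Formula: Gradient = rise / run * 100
Gradient = 19.6 / 203.1 * 100 = 9.7%

9.7


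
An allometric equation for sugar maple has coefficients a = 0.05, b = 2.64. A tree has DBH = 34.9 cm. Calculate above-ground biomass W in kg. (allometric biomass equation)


Formula: W = a * DBH^b  (allometric power law)
DBH^b = 34.9^2.64 = 11832.0263
W = 0.05 * 11832.0263 = 591.6 kg

591.6


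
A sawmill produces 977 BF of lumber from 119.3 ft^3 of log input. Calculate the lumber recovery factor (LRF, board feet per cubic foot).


Formula: LRF = Lumber Output (BF) / Log Input (ft^3)
LRF = 977 BF / 119.3 ft^3
LRF = 8.19 BF/ft^3

8.19


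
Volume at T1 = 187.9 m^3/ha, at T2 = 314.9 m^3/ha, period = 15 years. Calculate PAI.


Formula: PAI = (V_T2 - V_T1) / (T2 - T1)
Volume increment = 314.9 - 187.9 = 127.0 m^3/ha
PAI = 127.0 / 15 = 8.47 m^3/ha/year

8.47


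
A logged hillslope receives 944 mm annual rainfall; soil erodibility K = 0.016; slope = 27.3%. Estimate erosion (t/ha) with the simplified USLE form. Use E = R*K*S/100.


Formula: E = R * K * S / 100  (simplified USLE)
R * K = 944 * 0.016 = 15.104
E = 15.104 * 27.3 / 100 = 4.12 t/ha

4.12


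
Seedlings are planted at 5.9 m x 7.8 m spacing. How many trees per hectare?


Formula: TPH = 10000 m^2/ha / (spacing_x * spacing_y)
Area per tree = 5.9 m * 7.8 m = 46.02 m^2
TPH = 10000 / 46.02 = 217 trees/ha

217


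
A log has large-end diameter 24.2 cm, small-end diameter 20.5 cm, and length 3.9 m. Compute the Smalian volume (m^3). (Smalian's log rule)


Smalian: V = (A1 + A2)/2 * L,  A = pi*(D/200)^2
A1 = pi*(24.2/200)^2 = 0.045996 m^2
A2 = pi*(20.5/200)^2 = 0.033006 m^2
V = (0.045996+0.033006)/2*3.9 = 0.1541 m^3

0.1541


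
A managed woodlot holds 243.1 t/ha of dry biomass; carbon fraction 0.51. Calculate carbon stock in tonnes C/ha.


Formula: Carbon Stock = Biomass * Carbon Fraction
C = 243.1 t/ha * 0.51
C = 124.0 t C/ha

124.0


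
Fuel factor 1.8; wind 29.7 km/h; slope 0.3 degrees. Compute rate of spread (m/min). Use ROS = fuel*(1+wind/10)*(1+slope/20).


Formula: ROS = fuel * (1 + wind/10) * (1 + slope/20)
Wind factor = 1 + 29.7/10 = 3.97
Slope factor = 1 + 0.3/20 = 1.015
ROS = 1.8 * 3.97 * 1.015 = 7.25 m/min

7.25


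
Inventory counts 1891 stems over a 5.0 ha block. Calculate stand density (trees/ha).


Formula: Stand Density = N_trees / Area_ha
Density = 1891 trees / 5.0 ha
Density = 378 trees/ha

378


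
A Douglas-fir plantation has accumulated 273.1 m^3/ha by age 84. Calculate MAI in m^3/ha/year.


Formula: MAI = Total Volume / Stand Age
MAI = 273.1 m^3/ha / 84 years
MAI = 3.25 m^3/ha/year

3.25


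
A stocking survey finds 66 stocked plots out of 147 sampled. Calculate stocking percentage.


Formula: Stocking % = stocked plots / total plots * 100
Stocking = 66 / 147 * 100
Stocking = 0.449 * 100 = 44.9%

44.9


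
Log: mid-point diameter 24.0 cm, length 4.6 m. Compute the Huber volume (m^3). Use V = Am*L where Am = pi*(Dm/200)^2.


Huber: V = Am * L,  Am = pi*(Dm/200)^2
Am = pi*(24.0/200)^2 = 0.045239 m^2
V = 0.045239*4.6 = 0.2081 m^3

0.2081


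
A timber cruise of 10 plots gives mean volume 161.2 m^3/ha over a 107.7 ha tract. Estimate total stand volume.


Formula: Total Volume = Mean Volume per ha * Total Area
Total Volume = 161.2 m^3/ha * 107.7 ha
Total Volume = 17361 m^3

17361


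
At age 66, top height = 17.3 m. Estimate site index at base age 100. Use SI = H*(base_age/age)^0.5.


Formula: SI = H_dom * (base_age / age)^0.5
Age ratio = 100 / 66 = 1.51515
sqrt(age_ratio) = 1.23091
SI = 17.3 * 1.23091 = 21.3 m

21.3


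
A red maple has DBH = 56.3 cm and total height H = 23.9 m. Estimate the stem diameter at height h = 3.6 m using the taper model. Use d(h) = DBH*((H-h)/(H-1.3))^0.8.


Taper: d(h) = DBH * ((H - h) / (H - 1.3))^0.8
Numerator = H - h = 23.9 - 3.6 = 20.3 m
Denominator = H - 1.3 = 23.9 - 1.3 = 22.6 m
Ratio = 20.3 / 22.6 = 0.89823
d = 56.3 * 0.89823^0.8 = 51.7 cm

51.7


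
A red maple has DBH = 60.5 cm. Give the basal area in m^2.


Formula: BA = pi * (DBH/2)^2 / 10000  (cm^2 to m^2)
Radius = DBH/2 = 60.5/2 = 30.25 cm
BA = pi * 30.25^2 / 10000
   = 2874.7536 cm^2 / 10000
   = 0.2875 m^2

0.2875


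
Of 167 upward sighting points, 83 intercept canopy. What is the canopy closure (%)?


Formula: Canopy closure = covered points / total points * 100
Closure = 83 / 167 * 100
Closure = 0.497 * 100 = 49.7%

49.7


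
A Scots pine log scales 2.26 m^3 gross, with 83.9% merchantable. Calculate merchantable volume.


Formula: MV = V_total * (merchantable_pct / 100)
Merchantable fraction = 83.9% / 100 = 0.839
MV = 2.26 m^3 * 0.839 = 1.896 m^3

1.896


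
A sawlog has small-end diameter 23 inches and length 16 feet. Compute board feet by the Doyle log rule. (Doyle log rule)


Doyle: BF = (D - 4)^2 * L / 16
Adjusted diameter = 23 - 4 = 19 in
(D-4)^2 = 19^2 = 361
BF = 361 * 16 / 16 = 361 BF

361


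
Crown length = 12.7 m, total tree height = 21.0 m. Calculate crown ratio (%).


Formula: Crown Ratio = (Crown Length / Total Height) * 100
CR = (12.7 m / 21.0 m) * 100
CR = 0.6048 * 100 = 60.5%

60.5


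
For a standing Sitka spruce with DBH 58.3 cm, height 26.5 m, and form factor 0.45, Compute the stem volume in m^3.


Formula: V = pi * (DBH/200)^2 * H * ff
Radius = DBH/200 = 58.3/200 = 0.2915 m
Radius^2 = 0.2915^2 = 0.08497225 m^2
V = pi * 0.08497225 * 26.5 * 0.45
V = 3.183 m^3

3.183


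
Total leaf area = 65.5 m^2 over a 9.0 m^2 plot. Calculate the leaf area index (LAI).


Formula: LAI = total leaf area / ground area  (dimensionless)
LAI = 65.5 m^2 / 9.0 m^2
LAI = 7.28

7.28


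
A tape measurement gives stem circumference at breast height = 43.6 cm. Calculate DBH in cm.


Formula: DBH = C / pi
DBH = 43.6 / pi
pi = 3.14159...
DBH = 13.9 cm

13.9


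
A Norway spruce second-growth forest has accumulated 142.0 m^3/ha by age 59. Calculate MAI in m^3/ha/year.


Formula: MAI = Total Volume / Stand Age
MAI = 142.0 m^3/ha / 59 years
MAI = 2.41 m^3/ha/year

2.41


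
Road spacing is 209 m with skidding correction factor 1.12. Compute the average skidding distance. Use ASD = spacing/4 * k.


Formula: ASD = (spacing / 4) * correction
Uncorrected distance = spacing / 4 = 209 / 4 = 52.25 m
ASD = 52.25 * 1.12 = 59 m

59


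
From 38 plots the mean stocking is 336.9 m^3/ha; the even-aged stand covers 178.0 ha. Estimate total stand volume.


Formula: Total Volume = Mean Volume per ha * Total Area
Total Volume = 336.9 m^3/ha * 178.0 ha
Total Volume = 59968 m^3

59968


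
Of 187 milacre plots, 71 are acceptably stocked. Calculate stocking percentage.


Formula: Stocking % = stocked plots / total plots * 100
Stocking = 71 / 187 * 100
Stocking = 0.3797 * 100 = 38.0%

38.0


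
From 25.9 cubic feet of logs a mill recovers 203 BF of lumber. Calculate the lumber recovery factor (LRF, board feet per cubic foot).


Formula: LRF = Lumber Output (BF) / Log Input (ft^3)
LRF = 203 BF / 25.9 ft^3
LRF = 7.84 BF/ft^3

7.84


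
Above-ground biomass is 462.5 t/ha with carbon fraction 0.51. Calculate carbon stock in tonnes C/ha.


Formula: Carbon Stock = Biomass * Carbon Fraction
C = 462.5 t/ha * 0.51
C = 235.9 t C/ha

235.9


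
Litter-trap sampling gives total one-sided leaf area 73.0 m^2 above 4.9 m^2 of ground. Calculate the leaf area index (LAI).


Formula: LAI = total leaf area / ground area  (dimensionless)
LAI = 73.0 m^2 / 4.9 m^2
LAI = 14.9

14.9


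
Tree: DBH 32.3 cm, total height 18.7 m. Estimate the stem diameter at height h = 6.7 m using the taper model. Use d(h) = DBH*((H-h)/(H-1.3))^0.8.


Taper: d(h) = DBH * ((H - h) / (H - 1.3))^0.8
Numerator = H - h = 18.7 - 6.7 = 12.0 m
Denominator = H - 1.3 = 18.7 - 1.3 = 17.4 m
Ratio = 12.0 / 17.4 = 0.68966
d = 32.3 * 0.68966^0.8 = 24.0 cm

24.0


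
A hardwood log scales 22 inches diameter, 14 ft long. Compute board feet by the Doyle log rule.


Doyle: BF = (D - 4)^2 * L / 16
Adjusted diameter = 22 - 4 = 18 in
(D-4)^2 = 18^2 = 324
BF = 324 * 14 / 16 = 284 BF

284


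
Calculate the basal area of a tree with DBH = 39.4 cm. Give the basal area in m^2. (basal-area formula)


Formula: BA = pi * (DBH/2)^2 / 10000  (cm^2 to m^2)
Radius = DBH/2 = 39.4/2 = 19.7 cm
BA = pi * 19.7^2 / 10000
   = 1219.2207 cm^2 / 10000
   = 0.1219 m^2

0.1219


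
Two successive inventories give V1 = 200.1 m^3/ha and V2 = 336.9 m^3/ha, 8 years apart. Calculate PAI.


Formula: PAI = (V_T2 - V_T1) / (T2 - T1)
Volume increment = 336.9 - 200.1 = 136.8 m^3/ha
PAI = 136.8 / 8 = 17.1 m^3/ha/year

17.1


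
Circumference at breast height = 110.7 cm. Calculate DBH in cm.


Formula: DBH = C / pi
DBH = 110.7 / pi
pi = 3.14159...
DBH = 35.2 cm

35.2


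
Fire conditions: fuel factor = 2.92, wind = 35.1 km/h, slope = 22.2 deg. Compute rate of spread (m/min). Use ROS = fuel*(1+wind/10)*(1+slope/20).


Formula: ROS = fuel * (1 + wind/10) * (1 + slope/20)
Wind factor = 1 + 35.1/10 = 4.51
Slope factor = 1 + 22.2/20 = 2.11
ROS = 2.92 * 4.51 * 2.11 = 27.79 m/min

27.79


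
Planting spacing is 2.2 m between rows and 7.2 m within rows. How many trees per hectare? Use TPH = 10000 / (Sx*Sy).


Formula: TPH = 10000 m^2/ha / (spacing_x * spacing_y)
Area per tree = 2.2 m * 7.2 m = 15.84 m^2
TPH = 10000 / 15.84 = 631 trees/ha

631


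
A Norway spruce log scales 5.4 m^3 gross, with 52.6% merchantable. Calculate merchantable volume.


Formula: MV = V_total * (merchantable_pct / 100)
Merchantable fraction = 52.6% / 100 = 0.526
MV = 5.4 m^3 * 0.526 = 2.84 m^3

2.84


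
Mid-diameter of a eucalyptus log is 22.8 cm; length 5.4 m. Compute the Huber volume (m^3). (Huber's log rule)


Huber: V = Am * L,  Am = pi*(Dm/200)^2
Am = pi*(22.8/200)^2 = 0.040828 m^2
V = 0.040828*5.4 = 0.2205 m^3

0.2205


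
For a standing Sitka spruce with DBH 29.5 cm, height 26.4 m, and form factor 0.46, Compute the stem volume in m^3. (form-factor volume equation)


Formula: V = pi * (DBH/200)^2 * H * ff
Radius = DBH/200 = 29.5/200 = 0.1475 m
Radius^2 = 0.1475^2 = 0.02175625 m^2
V = pi * 0.02175625 * 26.4 * 0.46
V = 0.83 m^3

0.83


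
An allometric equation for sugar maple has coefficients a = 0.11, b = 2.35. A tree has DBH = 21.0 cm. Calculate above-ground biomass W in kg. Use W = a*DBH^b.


Formula: W = a * DBH^b  (allometric power law)
DBH^b = 21.0^2.35 = 1280.0158
W = 0.11 * 1280.0158 = 140.8 kg

140.8


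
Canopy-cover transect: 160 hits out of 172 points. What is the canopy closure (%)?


Formula: Canopy closure = covered points / total points * 100
Closure = 160 / 172 * 100
Closure = 0.9302 * 100 = 93.0%

93.0


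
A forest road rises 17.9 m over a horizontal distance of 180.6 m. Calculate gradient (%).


Formula: Gradient = rise / run * 100
Gradient = 17.9 / 180.6 * 100 = 9.9%

9.9


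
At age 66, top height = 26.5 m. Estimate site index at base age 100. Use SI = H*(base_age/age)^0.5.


Formula: SI = H_dom * (base_age / age)^0.5
Age ratio = 100 / 66 = 1.51515
sqrt(age_ratio) = 1.23091
SI = 26.5 * 1.23091 = 32.6 m

32.6


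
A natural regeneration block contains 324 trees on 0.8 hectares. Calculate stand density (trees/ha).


Formula: Stand Density = N_trees / Area_ha
Density = 324 trees / 0.8 ha
Density = 405 trees/ha

405


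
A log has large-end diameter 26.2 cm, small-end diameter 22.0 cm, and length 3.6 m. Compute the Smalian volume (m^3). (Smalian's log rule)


Smalian: V = (A1 + A2)/2 * L,  A = pi*(D/200)^2
A1 = pi*(26.2/200)^2 = 0.053913 m^2
A2 = pi*(22.0/200)^2 = 0.038013 m^2
V = (0.053913+0.038013)/2*3.6 = 0.1655 m^3

0.1655


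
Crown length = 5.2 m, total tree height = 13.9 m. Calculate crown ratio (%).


Formula: Crown Ratio = (Crown Length / Total Height) * 100
CR = (5.2 m / 13.9 m) * 100
CR = 0.3741 * 100 = 37.4%

37.4


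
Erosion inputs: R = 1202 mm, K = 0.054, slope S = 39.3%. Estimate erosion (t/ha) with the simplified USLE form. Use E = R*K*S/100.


Formula: E = R * K * S / 100  (simplified USLE)
R * K = 1202 * 0.054 = 64.908
E = 64.908 * 39.3 / 100 = 25.51 t/ha

25.51


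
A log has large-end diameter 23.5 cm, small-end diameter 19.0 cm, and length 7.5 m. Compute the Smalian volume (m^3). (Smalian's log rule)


Smalian: V = (A1 + A2)/2 * L,  A = pi*(D/200)^2
A1 = pi*(23.5/200)^2 = 0.043374 m^2
A2 = pi*(19.0/200)^2 = 0.028353 m^2
V = (0.043374+0.028353)/2*7.5 = 0.269 m^3

0.269


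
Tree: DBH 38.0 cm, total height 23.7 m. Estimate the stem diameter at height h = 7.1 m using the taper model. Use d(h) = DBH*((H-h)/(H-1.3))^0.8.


Taper: d(h) = DBH * ((H - h) / (H - 1.3))^0.8
Numerator = H - h = 23.7 - 7.1 = 16.6 m
Denominator = H - 1.3 = 23.7 - 1.3 = 22.4 m
Ratio = 16.6 / 22.4 = 0.74107
d = 38.0 * 0.74107^0.8 = 29.9 cm

29.9


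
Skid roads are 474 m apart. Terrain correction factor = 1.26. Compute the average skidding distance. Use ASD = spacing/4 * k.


Formula: ASD = (spacing / 4) * correction
Uncorrected distance = spacing / 4 = 474 / 4 = 118.5 m
ASD = 118.5 * 1.26 = 149 m

149


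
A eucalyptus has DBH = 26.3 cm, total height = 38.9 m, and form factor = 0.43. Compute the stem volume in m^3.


Formula: V = pi * (DBH/200)^2 * H * ff
Radius = DBH/200 = 26.3/200 = 0.1315 m
Radius^2 = 0.1315^2 = 0.01729225 m^2
V = pi * 0.01729225 * 38.9 * 0.43
V = 0.909 m^3

0.909


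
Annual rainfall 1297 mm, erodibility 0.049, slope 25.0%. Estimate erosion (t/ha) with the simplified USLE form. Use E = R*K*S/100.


Formula: E = R * K * S / 100  (simplified USLE)
R * K = 1297 * 0.049 = 63.553
E = 63.553 * 25.0 / 100 = 15.89 t/ha

15.89


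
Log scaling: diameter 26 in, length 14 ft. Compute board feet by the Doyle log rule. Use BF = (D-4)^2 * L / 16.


Doyle: BF = (D - 4)^2 * L / 16
Adjusted diameter = 26 - 4 = 22 in
(D-4)^2 = 22^2 = 484
BF = 484 * 14 / 16 = 424 BF

424


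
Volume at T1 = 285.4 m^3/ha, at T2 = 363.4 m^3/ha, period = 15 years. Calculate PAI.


Formula: PAI = (V_T2 - V_T1) / (T2 - T1)
Volume increment = 363.4 - 285.4 = 78.0 m^3/ha
PAI = 78.0 / 15 = 5.2 m^3/ha/year

5.2


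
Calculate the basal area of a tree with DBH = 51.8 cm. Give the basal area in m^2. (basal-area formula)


Formula: BA = pi * (DBH/2)^2 / 10000  (cm^2 to m^2)
Radius = DBH/2 = 51.8/2 = 25.9 cm
BA = pi * 25.9^2 / 10000
   = 2107.4118 cm^2 / 10000
   = 0.2107 m^2

0.2107


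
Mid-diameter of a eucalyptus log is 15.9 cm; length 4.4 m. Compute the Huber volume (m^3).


Huber: V = Am * L,  Am = pi*(Dm/200)^2
Am = pi*(15.9/200)^2 = 0.019856 m^2
V = 0.019856*4.4 = 0.0874 m^3

0.0874


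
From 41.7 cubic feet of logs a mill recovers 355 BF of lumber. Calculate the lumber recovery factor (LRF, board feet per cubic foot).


Formula: LRF = Lumber Output (BF) / Log Input (ft^3)
LRF = 355 BF / 41.7 ft^3
LRF = 8.51 BF/ft^3

8.51


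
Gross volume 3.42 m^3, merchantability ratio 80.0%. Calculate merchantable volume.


Formula: MV = V_total * (merchantable_pct / 100)
Merchantable fraction = 80.0% / 100 = 0.8
MV = 3.42 m^3 * 0.8 = 2.736 m^3

2.736


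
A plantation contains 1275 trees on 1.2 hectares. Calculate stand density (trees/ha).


Formula: Stand Density = N_trees / Area_ha
Density = 1275 trees / 1.2 ha
Density = 1063 trees/ha

1063


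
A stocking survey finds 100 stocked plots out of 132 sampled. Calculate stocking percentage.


Formula: Stocking % = stocked plots / total plots * 100
Stocking = 100 / 132 * 100
Stocking = 0.7576 * 100 = 75.8%

75.8


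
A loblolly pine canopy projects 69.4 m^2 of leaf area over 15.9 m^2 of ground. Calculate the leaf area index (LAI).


Formula: LAI = total leaf area / ground area  (dimensionless)
LAI = 69.4 m^2 / 15.9 m^2
LAI = 4.36

4.36


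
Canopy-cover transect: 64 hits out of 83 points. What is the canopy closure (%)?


Formula: Canopy closure = covered points / total points * 100
Closure = 64 / 83 * 100
Closure = 0.7711 * 100 = 77.1%

77.1


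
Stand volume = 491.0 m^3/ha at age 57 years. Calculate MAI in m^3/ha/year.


Formula: MAI = Total Volume / Stand Age
MAI = 491.0 m^3/ha / 57 years
MAI = 8.61 m^3/ha/year

8.61


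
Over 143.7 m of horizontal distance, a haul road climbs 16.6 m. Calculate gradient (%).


Formula: Gradient = rise / run * 100
Gradient = 16.6 / 143.7 * 100 = 11.6%

11.6


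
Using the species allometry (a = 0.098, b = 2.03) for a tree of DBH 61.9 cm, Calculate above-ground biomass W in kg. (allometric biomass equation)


Formula: W = a * DBH^b  (allometric power law)
DBH^b = 61.9^2.03 = 4336.4268
W = 0.098 * 4336.4268 = 425.0 kg

425.0


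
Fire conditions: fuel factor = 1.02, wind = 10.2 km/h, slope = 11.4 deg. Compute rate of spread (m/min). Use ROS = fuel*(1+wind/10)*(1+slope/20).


Formula: ROS = fuel * (1 + wind/10) * (1 + slope/20)
Wind factor = 1 + 10.2/10 = 2.02
Slope factor = 1 + 11.4/20 = 1.57
ROS = 1.02 * 2.02 * 1.57 = 3.23 m/min

3.23


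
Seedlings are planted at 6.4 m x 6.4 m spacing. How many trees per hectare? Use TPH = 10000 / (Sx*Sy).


Formula: TPH = 10000 m^2/ha / (spacing_x * spacing_y)
Area per tree = 6.4 m * 6.4 m = 40.96 m^2
TPH = 10000 / 40.96 = 244 trees/ha

244


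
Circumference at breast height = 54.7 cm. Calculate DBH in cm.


Formula: DBH = C / pi
DBH = 54.7 / pi
pi = 3.14159...
DBH = 17.4 cm

17.4


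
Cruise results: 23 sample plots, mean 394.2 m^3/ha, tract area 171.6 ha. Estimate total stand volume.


Formula: Total Volume = Mean Volume per ha * Total Area
Total Volume = 394.2 m^3/ha * 171.6 ha
Total Volume = 67645 m^3

67645


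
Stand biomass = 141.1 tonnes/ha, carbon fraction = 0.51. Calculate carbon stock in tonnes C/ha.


Formula: Carbon Stock = Biomass * Carbon Fraction
C = 141.1 t/ha * 0.51
C = 72.0 t C/ha

72.0


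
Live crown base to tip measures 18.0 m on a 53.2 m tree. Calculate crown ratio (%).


Formula: Crown Ratio = (Crown Length / Total Height) * 100
CR = (18.0 m / 53.2 m) * 100
CR = 0.3383 * 100 = 33.8%

33.8


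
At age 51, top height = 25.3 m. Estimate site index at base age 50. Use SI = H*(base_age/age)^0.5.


Formula: SI = H_dom * (base_age / age)^0.5
Age ratio = 50 / 51 = 0.98039
sqrt(age_ratio) = 0.99015
SI = 25.3 * 0.99015 = 25.1 m

25.1


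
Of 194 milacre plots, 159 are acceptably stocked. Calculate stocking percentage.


Formula: Stocking % = stocked plots / total plots * 100
Stocking = 159 / 194 * 100
Stocking = 0.8196 * 100 = 82.0%

82.0


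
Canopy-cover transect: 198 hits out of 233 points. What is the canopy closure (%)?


Formula: Canopy closure = covered points / total points * 100
Closure = 198 / 233 * 100
Closure = 0.8498 * 100 = 85.0%

85.0


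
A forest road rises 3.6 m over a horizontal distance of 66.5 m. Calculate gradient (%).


Formula: Gradient = rise / run * 100
Gradient = 3.6 / 66.5 * 100 = 5.4%

5.4


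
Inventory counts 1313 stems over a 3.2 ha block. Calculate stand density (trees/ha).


Formula: Stand Density = N_trees / Area_ha
Density = 1313 trees / 3.2 ha
Density = 410 trees/ha

410


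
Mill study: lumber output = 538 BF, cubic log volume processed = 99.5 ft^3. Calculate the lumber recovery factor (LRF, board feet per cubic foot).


Formula: LRF = Lumber Output (BF) / Log Input (ft^3)
LRF = 538 BF / 99.5 ft^3
LRF = 5.41 BF/ft^3

5.41


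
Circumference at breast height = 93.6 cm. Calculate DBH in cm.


Formula: DBH = C / pi
DBH = 93.6 / pi
pi = 3.14159...
DBH = 29.8 cm

29.8


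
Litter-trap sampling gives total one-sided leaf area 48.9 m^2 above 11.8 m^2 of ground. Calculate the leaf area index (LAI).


Formula: LAI = total leaf area / ground area  (dimensionless)
LAI = 48.9 m^2 / 11.8 m^2
LAI = 4.14

4.14


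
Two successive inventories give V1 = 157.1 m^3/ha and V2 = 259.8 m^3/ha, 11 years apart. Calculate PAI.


Formula: PAI = (V_T2 - V_T1) / (T2 - T1)
Volume increment = 259.8 - 157.1 = 102.7 m^3/ha
PAI = 102.7 / 11 = 9.34 m^3/ha/year

9.34


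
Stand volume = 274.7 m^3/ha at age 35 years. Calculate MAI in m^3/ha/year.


Formula: MAI = Total Volume / Stand Age
MAI = 274.7 m^3/ha / 35 years
MAI = 7.85 m^3/ha/year

7.85


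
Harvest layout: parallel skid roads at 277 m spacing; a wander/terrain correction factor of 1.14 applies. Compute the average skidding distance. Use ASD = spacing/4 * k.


Formula: ASD = (spacing / 4) * correction
Uncorrected distance = spacing / 4 = 277 / 4 = 69.25 m
ASD = 69.25 * 1.14 = 79 m

79


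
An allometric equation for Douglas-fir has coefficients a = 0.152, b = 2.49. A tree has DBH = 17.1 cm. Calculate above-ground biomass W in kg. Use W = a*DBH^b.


Formula: W = a * DBH^b  (allometric power law)
DBH^b = 17.1^2.49 = 1175.3313
W = 0.152 * 1175.3313 = 178.7 kg

178.7


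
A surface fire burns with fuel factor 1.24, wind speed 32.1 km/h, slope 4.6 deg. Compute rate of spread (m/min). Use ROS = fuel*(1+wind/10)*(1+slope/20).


Formula: ROS = fuel * (1 + wind/10) * (1 + slope/20)
Wind factor = 1 + 32.1/10 = 4.21
Slope factor = 1 + 4.6/20 = 1.23
ROS = 1.24 * 4.21 * 1.23 = 6.42 m/min

6.42


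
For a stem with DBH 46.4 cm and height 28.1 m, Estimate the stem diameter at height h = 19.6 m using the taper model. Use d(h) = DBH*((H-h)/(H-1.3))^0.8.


Taper: d(h) = DBH * ((H - h) / (H - 1.3))^0.8
Numerator = H - h = 28.1 - 19.6 = 8.5 m
Denominator = H - 1.3 = 28.1 - 1.3 = 26.8 m
Ratio = 8.5 / 26.8 = 0.31716
d = 46.4 * 0.31716^0.8 = 18.5 cm

18.5


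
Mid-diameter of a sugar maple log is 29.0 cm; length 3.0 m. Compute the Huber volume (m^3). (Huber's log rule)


Huber: V = Am * L,  Am = pi*(Dm/200)^2
Am = pi*(29.0/200)^2 = 0.066052 m^2
V = 0.066052*3.0 = 0.1982 m^3

0.1982


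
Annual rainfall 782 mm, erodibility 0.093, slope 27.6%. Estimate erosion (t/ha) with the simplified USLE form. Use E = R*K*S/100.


Formula: E = R * K * S / 100  (simplified USLE)
R * K = 782 * 0.093 = 72.726
E = 72.726 * 27.6 / 100 = 20.07 t/ha

20.07


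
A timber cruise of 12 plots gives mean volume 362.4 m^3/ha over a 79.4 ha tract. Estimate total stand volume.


Formula: Total Volume = Mean Volume per ha * Total Area
Total Volume = 362.4 m^3/ha * 79.4 ha
Total Volume = 28775 m^3

28775


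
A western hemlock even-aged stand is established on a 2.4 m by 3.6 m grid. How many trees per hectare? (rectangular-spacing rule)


Formula: TPH = 10000 m^2/ha / (spacing_x * spacing_y)
Area per tree = 2.4 m * 3.6 m = 8.64 m^2
TPH = 10000 / 8.64 = 1157 trees/ha

1157


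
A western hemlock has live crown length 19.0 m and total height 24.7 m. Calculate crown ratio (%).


Formula: Crown Ratio = (Crown Length / Total Height) * 100
CR = (19.0 m / 24.7 m) * 100
CR = 0.7692 * 100 = 76.9%

76.9


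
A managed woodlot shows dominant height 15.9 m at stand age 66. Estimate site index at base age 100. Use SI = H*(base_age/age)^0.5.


Formula: SI = H_dom * (base_age / age)^0.5
Age ratio = 100 / 66 = 1.51515
sqrt(age_ratio) = 1.23091
SI = 15.9 * 1.23091 = 19.6 m

19.6


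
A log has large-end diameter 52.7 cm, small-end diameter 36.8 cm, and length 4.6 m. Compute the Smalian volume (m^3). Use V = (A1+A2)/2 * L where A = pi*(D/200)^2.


Smalian: V = (A1 + A2)/2 * L,  A = pi*(D/200)^2
A1 = pi*(52.7/200)^2 = 0.218128 m^2
A2 = pi*(36.8/200)^2 = 0.106362 m^2
V = (0.218128+0.106362)/2*4.6 = 0.7463 m^3

0.7463


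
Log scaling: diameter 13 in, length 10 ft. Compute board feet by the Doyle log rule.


Doyle: BF = (D - 4)^2 * L / 16
Adjusted diameter = 13 - 4 = 9 in
(D-4)^2 = 9^2 = 81
BF = 81 * 10 / 16 = 51 BF

51


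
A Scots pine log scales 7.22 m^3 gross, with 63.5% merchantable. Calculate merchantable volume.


Formula: MV = V_total * (merchantable_pct / 100)
Merchantable fraction = 63.5% / 100 = 0.635
MV = 7.22 m^3 * 0.635 = 4.585 m^3

4.585


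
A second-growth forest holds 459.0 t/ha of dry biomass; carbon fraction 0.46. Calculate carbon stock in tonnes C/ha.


Formula: Carbon Stock = Biomass * Carbon Fraction
C = 459.0 t/ha * 0.46
C = 211.1 t C/ha

211.1


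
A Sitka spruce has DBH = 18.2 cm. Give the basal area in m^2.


Formula: BA = pi * (DBH/2)^2 / 10000  (cm^2 to m^2)
Radius = DBH/2 = 18.2/2 = 9.1 cm
BA = pi * 9.1^2 / 10000
   = 260.1553 cm^2 / 10000
   = 0.026 m^2

0.026


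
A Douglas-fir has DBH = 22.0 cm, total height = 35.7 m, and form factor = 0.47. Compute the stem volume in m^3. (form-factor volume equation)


Formula: V = pi * (DBH/200)^2 * H * ff
Radius = DBH/200 = 22.0/200 = 0.11 m
Radius^2 = 0.11^2 = 0.0121 m^2
V = pi * 0.0121 * 35.7 * 0.47
V = 0.638 m^3

0.638


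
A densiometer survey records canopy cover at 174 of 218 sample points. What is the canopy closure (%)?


Formula: Canopy closure = covered points / total points * 100
Closure = 174 / 218 * 100
Closure = 0.7982 * 100 = 79.8%

79.8


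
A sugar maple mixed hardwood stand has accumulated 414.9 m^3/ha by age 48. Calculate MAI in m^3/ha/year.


Formula: MAI = Total Volume / Stand Age
MAI = 414.9 m^3/ha / 48 years
MAI = 8.64 m^3/ha/year

8.64


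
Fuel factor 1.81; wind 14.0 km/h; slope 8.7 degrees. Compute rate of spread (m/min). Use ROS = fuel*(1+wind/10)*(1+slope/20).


Formula: ROS = fuel * (1 + wind/10) * (1 + slope/20)
Wind factor = 1 + 14.0/10 = 2.4
Slope factor = 1 + 8.7/20 = 1.435
ROS = 1.81 * 2.4 * 1.435 = 6.23 m/min

6.23


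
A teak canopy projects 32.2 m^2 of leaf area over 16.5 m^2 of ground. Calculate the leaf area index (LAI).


Formula: LAI = total leaf area / ground area  (dimensionless)
LAI = 32.2 m^2 / 16.5 m^2
LAI = 1.95

1.95


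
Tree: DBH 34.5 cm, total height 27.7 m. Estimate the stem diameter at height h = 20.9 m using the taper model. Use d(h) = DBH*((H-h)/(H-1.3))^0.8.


Taper: d(h) = DBH * ((H - h) / (H - 1.3))^0.8
Numerator = H - h = 27.7 - 20.9 = 6.8 m
Denominator = H - 1.3 = 27.7 - 1.3 = 26.4 m
Ratio = 6.8 / 26.4 = 0.25758
d = 34.5 * 0.25758^0.8 = 11.7 cm

11.7


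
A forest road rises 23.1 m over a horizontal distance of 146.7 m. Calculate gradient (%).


Formula: Gradient = rise / run * 100
Gradient = 23.1 / 146.7 * 100 = 15.7%

15.7


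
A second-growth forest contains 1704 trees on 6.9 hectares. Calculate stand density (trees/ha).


Formula: Stand Density = N_trees / Area_ha
Density = 1704 trees / 6.9 ha
Density = 247 trees/ha

247


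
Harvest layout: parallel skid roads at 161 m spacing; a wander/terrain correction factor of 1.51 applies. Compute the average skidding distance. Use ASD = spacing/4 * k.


Formula: ASD = (spacing / 4) * correction
Uncorrected distance = spacing / 4 = 161 / 4 = 40.25 m
ASD = 40.25 * 1.51 = 61 m

61


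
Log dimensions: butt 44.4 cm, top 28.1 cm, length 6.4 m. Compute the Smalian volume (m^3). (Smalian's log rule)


Smalian: V = (A1 + A2)/2 * L,  A = pi*(D/200)^2
A1 = pi*(44.4/200)^2 = 0.15483 m^2
A2 = pi*(28.1/200)^2 = 0.062016 m^2
V = (0.15483+0.062016)/2*6.4 = 0.6939 m^3

0.6939


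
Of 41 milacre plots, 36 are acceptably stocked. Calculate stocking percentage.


Formula: Stocking % = stocked plots / total plots * 100
Stocking = 36 / 41 * 100
Stocking = 0.878 * 100 = 87.8%

87.8


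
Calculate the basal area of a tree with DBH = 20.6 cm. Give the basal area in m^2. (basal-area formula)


Formula: BA = pi * (DBH/2)^2 / 10000  (cm^2 to m^2)
Radius = DBH/2 = 20.6/2 = 10.3 cm
BA = pi * 10.3^2 / 10000
   = 333.2916 cm^2 / 10000
   = 0.0333 m^2

0.0333


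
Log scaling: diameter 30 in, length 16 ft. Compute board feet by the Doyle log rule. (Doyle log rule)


Doyle: BF = (D - 4)^2 * L / 16
Adjusted diameter = 30 - 4 = 26 in
(D-4)^2 = 26^2 = 676
BF = 676 * 16 / 16 = 676 BF

676


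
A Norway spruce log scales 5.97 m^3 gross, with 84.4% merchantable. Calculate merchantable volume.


Formula: MV = V_total * (merchantable_pct / 100)
Merchantable fraction = 84.4% / 100 = 0.844
MV = 5.97 m^3 * 0.844 = 5.039 m^3

5.039


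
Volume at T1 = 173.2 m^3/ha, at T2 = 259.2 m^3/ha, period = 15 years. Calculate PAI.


Formula: PAI = (V_T2 - V_T1) / (T2 - T1)
Volume increment = 259.2 - 173.2 = 86.0 m^3/ha
PAI = 86.0 / 15 = 5.73 m^3/ha/year

5.73


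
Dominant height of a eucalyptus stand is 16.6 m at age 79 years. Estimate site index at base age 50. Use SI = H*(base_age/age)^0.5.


Formula: SI = H_dom * (base_age / age)^0.5
Age ratio = 50 / 79 = 0.63291
sqrt(age_ratio) = 0.79556
SI = 16.6 * 0.79556 = 13.2 m

13.2


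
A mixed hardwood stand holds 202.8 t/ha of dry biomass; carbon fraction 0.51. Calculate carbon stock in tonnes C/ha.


Formula: Carbon Stock = Biomass * Carbon Fraction
C = 202.8 t/ha * 0.51
C = 103.4 t C/ha

103.4


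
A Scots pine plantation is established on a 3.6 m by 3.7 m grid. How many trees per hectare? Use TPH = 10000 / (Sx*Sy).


Formula: TPH = 10000 m^2/ha / (spacing_x * spacing_y)
Area per tree = 3.6 m * 3.7 m = 13.32 m^2
TPH = 10000 / 13.32 = 751 trees/ha

751


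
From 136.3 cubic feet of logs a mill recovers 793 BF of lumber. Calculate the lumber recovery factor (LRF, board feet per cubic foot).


Formula: LRF = Lumber Output (BF) / Log Input (ft^3)
LRF = 793 BF / 136.3 ft^3
LRF = 5.82 BF/ft^3

5.82


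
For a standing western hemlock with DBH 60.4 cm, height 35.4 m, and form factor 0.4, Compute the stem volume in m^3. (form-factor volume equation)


Formula: V = pi * (DBH/200)^2 * H * ff
Radius = DBH/200 = 60.4/200 = 0.302 m
Radius^2 = 0.302^2 = 0.091204 m^2
V = pi * 0.091204 * 35.4 * 0.4
V = 4.057 m^3

4.057


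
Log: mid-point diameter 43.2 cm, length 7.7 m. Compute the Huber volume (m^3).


Huber: V = Am * L,  Am = pi*(Dm/200)^2
Am = pi*(43.2/200)^2 = 0.146574 m^2
V = 0.146574*7.7 = 1.1286 m^3

1.1286


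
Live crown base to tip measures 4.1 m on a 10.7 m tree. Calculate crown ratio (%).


Formula: Crown Ratio = (Crown Length / Total Height) * 100
CR = (4.1 m / 10.7 m) * 100
CR = 0.3832 * 100 = 38.3%

38.3
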